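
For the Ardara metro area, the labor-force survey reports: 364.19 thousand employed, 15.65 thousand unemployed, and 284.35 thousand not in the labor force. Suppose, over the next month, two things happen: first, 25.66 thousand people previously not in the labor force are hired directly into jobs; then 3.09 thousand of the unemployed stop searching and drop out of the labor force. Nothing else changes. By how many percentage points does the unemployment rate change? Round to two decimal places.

The unemployment rate changes by −1.00 percentage points.

Initially, labor force = 364.19 + 15.65 = 379.84 thousand, so u = 15.65/379.84 = 4.12%.
After the first change, employed and labor force both rise by 25.66; unemployed unchanged → E = 389.85, U = 15.65, labor force = 405.50 thousand.
After the second change, unemployed and labor force both fall by 3.09 → E = 389.85, U = 12.56, labor force = 402.41 thousand.
New unemployment rate = 12.56 / 402.41 = 3.12%.
Change = 3.12% − 4.12% = −1.00 percentage points.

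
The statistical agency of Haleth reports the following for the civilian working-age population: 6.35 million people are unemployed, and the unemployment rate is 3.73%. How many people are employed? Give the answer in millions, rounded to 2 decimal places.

About 163.89 million are employed.

Labor force = U / u = 6.35 / 0.0373 ≈ 170.24 million.
Employed = labor force − unemployed = 170.24 − 6.35 = 163.89 million.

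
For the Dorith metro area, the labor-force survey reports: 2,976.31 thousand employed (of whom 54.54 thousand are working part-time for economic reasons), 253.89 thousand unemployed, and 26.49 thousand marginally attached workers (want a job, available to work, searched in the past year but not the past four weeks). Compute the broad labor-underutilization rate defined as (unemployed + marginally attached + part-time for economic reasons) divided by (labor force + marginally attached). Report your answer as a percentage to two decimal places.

Broad underutilization rate ≈ 10.28%.

Labor force = 2,976.31 + 253.89 = 3,230.20 thousand.
Numerator = 253.89 + 26.49 + 54.54 = 334.92 thousand.
Denominator = 3,230.20 + 26.49 = 3,256.69 thousand.
Broad rate = 334.92 / 3,256.69 = 10.28%.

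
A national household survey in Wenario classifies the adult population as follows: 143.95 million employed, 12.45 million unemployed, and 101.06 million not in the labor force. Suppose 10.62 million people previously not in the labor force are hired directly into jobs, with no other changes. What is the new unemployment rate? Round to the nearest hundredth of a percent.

Initially, labor force = 143.95 + 12.45 = 156.40 million, so u = 12.45/156.40 = 7.96%.
After the change, employed and labor force both rise by 10.62; unemployed unchanged → E = 154.57, U = 12.45, labor force = 167.02 million.
New unemployment rate = 12.45 / 167.02 = 7.45%.

New unemployment rate ≈ 7.45%.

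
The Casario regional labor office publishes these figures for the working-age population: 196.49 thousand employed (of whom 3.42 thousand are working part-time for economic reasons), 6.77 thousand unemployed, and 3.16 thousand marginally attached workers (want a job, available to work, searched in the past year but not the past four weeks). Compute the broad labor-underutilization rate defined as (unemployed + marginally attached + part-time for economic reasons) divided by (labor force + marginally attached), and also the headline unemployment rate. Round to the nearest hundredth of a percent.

Labor force = 196.49 + 6.77 = 203.26 thousand.
Numerator = 6.77 + 3.16 + 3.42 = 13.35 thousand.
Denominator = 203.26 + 3.16 = 206.42 thousand.
Broad rate = 13.35 / 206.42 = 6.47%.
Headline unemployment rate = 6.77 / 203.26 = 3.33%.

Broad underutilization rate ≈ 6.47%; headline unemployment rate ≈ 3.33%.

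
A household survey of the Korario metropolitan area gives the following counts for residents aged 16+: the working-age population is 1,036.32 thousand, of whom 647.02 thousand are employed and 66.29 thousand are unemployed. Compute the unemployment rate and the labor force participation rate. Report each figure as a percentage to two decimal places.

Labor force = employed + unemployed = 647.02 + 66.29 = 713.31 thousand.
Unemployment rate = 66.29 / 713.31 = 9.29%.
Labor force participation rate = 713.31 / 1,036.32 = 68.83%.

Unemployment rate ≈ 9.29%; labor force participation rate ≈ 68.83%.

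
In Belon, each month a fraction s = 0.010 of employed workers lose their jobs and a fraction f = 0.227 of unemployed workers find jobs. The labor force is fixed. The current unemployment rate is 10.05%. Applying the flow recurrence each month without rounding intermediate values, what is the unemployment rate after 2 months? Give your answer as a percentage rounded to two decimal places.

With a fixed labor force, u_{t+1} = u_t + s·(1−u_t) − f·u_t = u_t·(1−s−f) + s.
Here 1−s−f = 0.763 and s = 0.010.
u_1 = 0.100500 × 0.763 + 0.010 = 0.086681.
u_2 = 0.086681 × 0.763 + 0.010 = 0.076138.

Unemployment rate after two months ≈ 7.61%.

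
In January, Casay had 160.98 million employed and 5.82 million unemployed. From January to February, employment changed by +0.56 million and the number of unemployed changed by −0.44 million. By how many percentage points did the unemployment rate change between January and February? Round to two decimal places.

The unemployment rate changed by −0.27 percentage points.

January: labor force = 160.98 + 5.82 = 166.80; u = 5.82/166.80 = 3.49%.
February: labor force = 161.54 + 5.38 = 166.92; u = 5.38/166.92 = 3.22%.
Change = 3.22% − 3.49% = −0.27 pp.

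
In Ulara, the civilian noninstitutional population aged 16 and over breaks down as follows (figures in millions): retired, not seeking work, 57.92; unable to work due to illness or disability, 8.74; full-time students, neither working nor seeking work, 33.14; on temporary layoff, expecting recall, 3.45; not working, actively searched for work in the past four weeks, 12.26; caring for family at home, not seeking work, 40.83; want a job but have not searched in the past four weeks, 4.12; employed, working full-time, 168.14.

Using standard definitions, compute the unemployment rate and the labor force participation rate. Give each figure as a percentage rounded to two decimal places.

Employed = 168.14 million.
Unemployed = 3.45 + 12.26 = 15.71 million (jobless and actively searching, or on temporary layoff).
Labor force = 168.14 + 15.71 = 183.85 million.
Not in labor force = 57.92 + 8.74 + 33.14 + 40.83 + 4.12 = 144.75 million (those not working and not actively searching are outside the labor force — including those who want a job but have given up searching).
Civilian working-age population = 183.85 + 144.75 = 328.60 million.
Unemployment rate = 15.71 / 183.85 = 8.55%.
Labor force participation rate = 183.85 / 328.60 = 55.95%.

Unemployment rate ≈ 8.55%; labor force participation rate ≈ 55.95%.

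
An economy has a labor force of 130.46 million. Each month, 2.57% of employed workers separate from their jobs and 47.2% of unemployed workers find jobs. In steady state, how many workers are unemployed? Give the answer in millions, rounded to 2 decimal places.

About 6.74 million are unemployed in steady state.

Steady-state unemployment rate u* = s/(s+f) = 2.57/(2.57+47.2) = 0.051638.
Unemployed = u* × labor force = 0.051638 × 130.46 ≈ 6.74 million.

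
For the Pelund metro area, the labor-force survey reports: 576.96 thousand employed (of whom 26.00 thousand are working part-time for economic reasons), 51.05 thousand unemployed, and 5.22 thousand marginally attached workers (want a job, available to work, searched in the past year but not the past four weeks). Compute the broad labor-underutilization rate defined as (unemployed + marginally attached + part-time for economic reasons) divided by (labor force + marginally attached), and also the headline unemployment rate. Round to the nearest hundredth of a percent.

Labor force = 576.96 + 51.05 = 628.01 thousand.
Numerator = 51.05 + 5.22 + 26.00 = 82.27 thousand.
Denominator = 628.01 + 5.22 = 633.23 thousand.
Broad rate = 82.27 / 633.23 = 12.99%.
Headline unemployment rate = 51.05 / 628.01 = 8.13%.

Broad underutilization rate ≈ 12.99%; headline unemployment rate ≈ 8.13%.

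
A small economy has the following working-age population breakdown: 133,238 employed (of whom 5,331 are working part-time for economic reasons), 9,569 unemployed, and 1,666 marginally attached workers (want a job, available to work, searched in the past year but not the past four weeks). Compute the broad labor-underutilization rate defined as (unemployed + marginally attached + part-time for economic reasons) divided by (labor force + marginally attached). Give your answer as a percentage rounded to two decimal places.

Broad underutilization rate ≈ 11.47%.

Labor force = 133,238 + 9,569 = 142,807.
Numerator = 9,569 + 1,666 + 5,331 = 16,566.
Denominator = 142,807 + 1,666 = 144,473.
Broad rate = 16,566 / 144,473 = 11.47%.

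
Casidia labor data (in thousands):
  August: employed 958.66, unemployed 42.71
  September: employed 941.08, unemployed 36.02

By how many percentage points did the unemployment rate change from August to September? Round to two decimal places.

The unemployment rate changed by −0.58 percentage points.

August: labor force = 958.66 + 42.71 = 1,001.37; u = 42.71/1,001.37 = 4.27%.
September: labor force = 941.08 + 36.02 = 977.10; u = 36.02/977.10 = 3.69%.
Change = 3.69% − 4.27% = −0.58 pp.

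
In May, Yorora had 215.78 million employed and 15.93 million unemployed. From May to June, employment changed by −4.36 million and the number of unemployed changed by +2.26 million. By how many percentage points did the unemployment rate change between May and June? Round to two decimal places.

The unemployment rate changed by +1.05 percentage points.

May: labor force = 215.78 + 15.93 = 231.71; u = 15.93/231.71 = 6.87%.
June: labor force = 211.42 + 18.19 = 229.61; u = 18.19/229.61 = 7.92%.
Change = 7.92% − 6.87% = +1.05 pp.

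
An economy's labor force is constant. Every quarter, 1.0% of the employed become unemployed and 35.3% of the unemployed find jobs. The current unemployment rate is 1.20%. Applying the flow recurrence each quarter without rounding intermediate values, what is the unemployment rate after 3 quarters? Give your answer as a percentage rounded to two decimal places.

Unemployment rate after three quarters ≈ 2.35%.

With a fixed labor force, u_{t+1} = u_t + s·(1−u_t) − f·u_t = u_t·(1−s−f) + s.
Here 1−s−f = 0.637 and s = 0.010.
u_1 = 0.012000 × 0.637 + 0.010 = 0.017644.
u_2 = 0.017644 × 0.637 + 0.010 = 0.021239.
u_3 = 0.021239 × 0.637 + 0.010 = 0.023529.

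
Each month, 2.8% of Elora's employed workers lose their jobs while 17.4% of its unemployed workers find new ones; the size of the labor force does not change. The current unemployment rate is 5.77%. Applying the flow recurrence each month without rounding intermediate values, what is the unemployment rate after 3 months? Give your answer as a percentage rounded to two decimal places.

With a fixed labor force, u_{t+1} = u_t + s·(1−u_t) − f·u_t = u_t·(1−s−f) + s.
Here 1−s−f = 0.798 and s = 0.028.
u_1 = 0.057700 × 0.798 + 0.028 = 0.074045.
u_2 = 0.074045 × 0.798 + 0.028 = 0.087088.
u_3 = 0.087088 × 0.798 + 0.028 = 0.097496.

Unemployment rate after three months ≈ 9.75%.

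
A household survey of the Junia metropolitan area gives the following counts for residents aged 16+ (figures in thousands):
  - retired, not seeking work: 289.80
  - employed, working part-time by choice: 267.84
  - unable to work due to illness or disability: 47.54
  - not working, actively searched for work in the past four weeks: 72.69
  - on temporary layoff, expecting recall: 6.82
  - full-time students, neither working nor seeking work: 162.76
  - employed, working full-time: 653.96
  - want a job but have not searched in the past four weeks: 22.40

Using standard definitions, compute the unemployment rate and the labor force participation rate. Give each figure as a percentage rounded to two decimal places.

Unemployment rate ≈ 7.94%; labor force participation rate ≈ 65.71%.

Employed = 267.84 + 653.96 = 921.80 thousand.
Unemployed = 72.69 + 6.82 = 79.51 thousand (jobless and actively searching, or on temporary layoff).
Labor force = 921.80 + 79.51 = 1,001.31 thousand.
Not in labor force = 289.80 + 47.54 + 162.76 + 22.40 = 522.50 thousand (those not working and not actively searching are outside the labor force — including those who want a job but have given up searching).
Civilian working-age population = 1,001.31 + 522.50 = 1,523.81 thousand.
Unemployment rate = 79.51 / 1,001.31 = 7.94%.
Labor force participation rate = 1,001.31 / 1,523.81 = 65.71%.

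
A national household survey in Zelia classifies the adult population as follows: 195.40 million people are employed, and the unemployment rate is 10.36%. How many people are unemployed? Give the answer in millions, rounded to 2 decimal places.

About 22.58 million are unemployed.

Let U be the number unemployed. The labor force is E + U, and U/(E+U) = 0.1036.
So U = 0.1036 × 195.40 / (1 − 0.1036) = 20.2434 / 0.8964 ≈ 22.58 million.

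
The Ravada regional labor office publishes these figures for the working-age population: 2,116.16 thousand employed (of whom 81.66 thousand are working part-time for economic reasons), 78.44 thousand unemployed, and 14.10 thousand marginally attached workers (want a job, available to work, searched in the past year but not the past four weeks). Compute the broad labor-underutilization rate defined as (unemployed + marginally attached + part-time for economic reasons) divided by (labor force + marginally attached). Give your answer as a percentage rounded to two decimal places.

Broad underutilization rate ≈ 7.89%.

Labor force = 2,116.16 + 78.44 = 2,194.60 thousand.
Numerator = 78.44 + 14.10 + 81.66 = 174.20 thousand.
Denominator = 2,194.60 + 14.10 = 2,208.70 thousand.
Broad rate = 174.20 / 2,208.70 = 7.89%.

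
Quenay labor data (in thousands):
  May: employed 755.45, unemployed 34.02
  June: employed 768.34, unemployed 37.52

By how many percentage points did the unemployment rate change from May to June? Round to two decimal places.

May: labor force = 755.45 + 34.02 = 789.47; u = 34.02/789.47 = 4.31%.
June: labor force = 768.34 + 37.52 = 805.86; u = 37.52/805.86 = 4.66%.
Change = 4.66% − 4.31% = +0.35 pp.

The unemployment rate changed by +0.35 percentage points.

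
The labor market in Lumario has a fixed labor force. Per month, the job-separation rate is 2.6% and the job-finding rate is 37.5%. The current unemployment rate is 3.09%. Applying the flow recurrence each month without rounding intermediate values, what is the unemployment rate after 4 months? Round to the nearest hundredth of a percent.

Unemployment rate after four months ≈ 6.05%.

With a fixed labor force, u_{t+1} = u_t + s·(1−u_t) − f·u_t = u_t·(1−s−f) + s.
Here 1−s−f = 0.599 and s = 0.026.
u_1 = 0.030900 × 0.599 + 0.026 = 0.044509.
u_2 = 0.044509 × 0.599 + 0.026 = 0.052661.
u_3 = 0.052661 × 0.599 + 0.026 = 0.057544.
u_4 = 0.057544 × 0.599 + 0.026 = 0.060469.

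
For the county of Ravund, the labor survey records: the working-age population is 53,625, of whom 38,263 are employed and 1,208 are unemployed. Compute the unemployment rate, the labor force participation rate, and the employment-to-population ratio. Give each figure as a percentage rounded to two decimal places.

Unemployment rate ≈ 3.06%; labor force participation rate ≈ 73.61%; employment-population ratio ≈ 71.35%.

Labor force = employed + unemployed = 38,263 + 1,208 = 39,471.
Unemployment rate = 1,208 / 39,471 = 3.06%.
Labor force participation rate = 39,471 / 53,625 = 73.61%.
Employment-population ratio = 38,263 / 53,625 = 71.35%.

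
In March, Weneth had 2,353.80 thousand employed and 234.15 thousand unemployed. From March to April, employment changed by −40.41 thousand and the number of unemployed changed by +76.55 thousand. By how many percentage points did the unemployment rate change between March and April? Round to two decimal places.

The unemployment rate changed by +2.79 percentage points.

March: labor force = 2,353.80 + 234.15 = 2,587.95; u = 234.15/2,587.95 = 9.05%.
April: labor force = 2,313.39 + 310.70 = 2,624.09; u = 310.70/2,624.09 = 11.84%.
Change = 11.84% − 9.05% = +2.79 pp.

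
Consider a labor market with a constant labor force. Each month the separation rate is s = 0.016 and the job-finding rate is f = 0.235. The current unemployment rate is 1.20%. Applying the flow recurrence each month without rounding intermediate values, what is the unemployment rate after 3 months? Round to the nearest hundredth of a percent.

With a fixed labor force, u_{t+1} = u_t + s·(1−u_t) − f·u_t = u_t·(1−s−f) + s.
Here 1−s−f = 0.749 and s = 0.016.
u_1 = 0.012000 × 0.749 + 0.016 = 0.024988.
u_2 = 0.024988 × 0.749 + 0.016 = 0.034716.
u_3 = 0.034716 × 0.749 + 0.016 = 0.042002.

Unemployment rate after three months ≈ 4.20%.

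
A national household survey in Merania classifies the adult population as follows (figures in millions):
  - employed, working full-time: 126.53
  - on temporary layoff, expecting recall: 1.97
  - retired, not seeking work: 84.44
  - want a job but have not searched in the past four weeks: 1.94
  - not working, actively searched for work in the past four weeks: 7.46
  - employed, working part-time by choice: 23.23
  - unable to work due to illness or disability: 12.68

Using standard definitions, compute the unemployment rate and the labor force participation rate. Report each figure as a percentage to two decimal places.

Unemployment rate ≈ 5.92%; labor force participation rate ≈ 61.64%.

Employed = 126.53 + 23.23 = 149.76 million.
Unemployed = 1.97 + 7.46 = 9.43 million (jobless and actively searching, or on temporary layoff).
Labor force = 149.76 + 9.43 = 159.19 million.
Not in labor force = 84.44 + 1.94 + 12.68 = 99.06 million (those not working and not actively searching are outside the labor force — including those who want a job but have given up searching).
Civilian working-age population = 159.19 + 99.06 = 258.25 million.
Unemployment rate = 9.43 / 159.19 = 5.92%.
Labor force participation rate = 159.19 / 258.25 = 61.64%.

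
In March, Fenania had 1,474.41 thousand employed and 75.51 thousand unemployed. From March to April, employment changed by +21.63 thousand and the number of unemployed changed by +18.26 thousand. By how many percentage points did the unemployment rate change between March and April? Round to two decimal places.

The unemployment rate changed by +1.03 percentage points.

March: labor force = 1,474.41 + 75.51 = 1,549.92; u = 75.51/1,549.92 = 4.87%.
April: labor force = 1,496.04 + 93.77 = 1,589.81; u = 93.77/1,589.81 = 5.90%.
Change = 5.90% − 4.87% = +1.03 pp.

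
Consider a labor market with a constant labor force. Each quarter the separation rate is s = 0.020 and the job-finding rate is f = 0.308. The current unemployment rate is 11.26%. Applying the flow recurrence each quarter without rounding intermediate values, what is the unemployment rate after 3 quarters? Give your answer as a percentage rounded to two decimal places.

With a fixed labor force, u_{t+1} = u_t + s·(1−u_t) − f·u_t = u_t·(1−s−f) + s.
Here 1−s−f = 0.672 and s = 0.020.
u_1 = 0.112600 × 0.672 + 0.020 = 0.095667.
u_2 = 0.095667 × 0.672 + 0.020 = 0.084288.
u_3 = 0.084288 × 0.672 + 0.020 = 0.076642.

Unemployment rate after three quarters ≈ 7.66%.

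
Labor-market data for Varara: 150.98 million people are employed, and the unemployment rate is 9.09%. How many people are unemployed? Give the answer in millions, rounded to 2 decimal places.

Let U be the number unemployed. The labor force is E + U, and U/(E+U) = 0.0909.
So U = 0.0909 × 150.98 / (1 − 0.0909) = 13.7241 / 0.9091 ≈ 15.10 million.

About 15.10 million are unemployed.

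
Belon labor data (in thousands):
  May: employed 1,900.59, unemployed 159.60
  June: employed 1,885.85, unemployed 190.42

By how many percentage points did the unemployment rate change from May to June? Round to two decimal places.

The unemployment rate changed by +1.42 percentage points.

May: labor force = 1,900.59 + 159.60 = 2,060.19; u = 159.60/2,060.19 = 7.75%.
June: labor force = 1,885.85 + 190.42 = 2,076.27; u = 190.42/2,076.27 = 9.17%.
Change = 9.17% − 7.75% = +1.42 pp.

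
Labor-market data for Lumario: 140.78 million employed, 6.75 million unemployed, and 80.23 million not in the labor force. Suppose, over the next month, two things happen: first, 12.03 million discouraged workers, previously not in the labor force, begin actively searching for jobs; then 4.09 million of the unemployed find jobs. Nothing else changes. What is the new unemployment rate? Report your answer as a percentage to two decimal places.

Initially, labor force = 140.78 + 6.75 = 147.53 million, so u = 6.75/147.53 = 4.58%.
After the first change, unemployed and labor force both rise by 12.03 → E = 140.78, U = 18.78, labor force = 159.56 million.
After the second change, unemployed falls and employed rises by 4.09; labor force unchanged → E = 144.87, U = 14.69, labor force = 159.56 million.
New unemployment rate = 14.69 / 159.56 = 9.21%.

New unemployment rate ≈ 9.21%.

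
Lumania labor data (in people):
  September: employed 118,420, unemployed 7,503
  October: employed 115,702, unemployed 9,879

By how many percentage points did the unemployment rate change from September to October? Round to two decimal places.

The unemployment rate changed by +1.91 percentage points.

September: labor force = 118,420 + 7,503 = 125,923; u = 7,503/125,923 = 5.96%.
October: labor force = 115,702 + 9,879 = 125,581; u = 9,879/125,581 = 7.87%.
Change = 7.87% − 5.96% = +1.91 pp.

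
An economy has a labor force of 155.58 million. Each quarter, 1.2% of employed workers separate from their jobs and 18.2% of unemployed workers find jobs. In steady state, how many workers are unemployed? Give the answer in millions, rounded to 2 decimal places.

About 9.62 million are unemployed in steady state.

Steady-state unemployment rate u* = s/(s+f) = 1.2/(1.2+18.2) = 0.061856.
Unemployed = u* × labor force = 0.061856 × 155.58 ≈ 9.62 million.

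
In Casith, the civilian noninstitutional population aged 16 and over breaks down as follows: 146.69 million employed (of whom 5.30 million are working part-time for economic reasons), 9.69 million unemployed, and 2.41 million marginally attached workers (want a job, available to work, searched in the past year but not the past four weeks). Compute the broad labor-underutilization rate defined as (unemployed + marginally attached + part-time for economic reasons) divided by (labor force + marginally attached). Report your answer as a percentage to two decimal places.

Broad underutilization rate ≈ 10.96%.

Labor force = 146.69 + 9.69 = 156.38 million.
Numerator = 9.69 + 2.41 + 5.30 = 17.40 million.
Denominator = 156.38 + 2.41 = 158.79 million.
Broad rate = 17.40 / 158.79 = 10.96%.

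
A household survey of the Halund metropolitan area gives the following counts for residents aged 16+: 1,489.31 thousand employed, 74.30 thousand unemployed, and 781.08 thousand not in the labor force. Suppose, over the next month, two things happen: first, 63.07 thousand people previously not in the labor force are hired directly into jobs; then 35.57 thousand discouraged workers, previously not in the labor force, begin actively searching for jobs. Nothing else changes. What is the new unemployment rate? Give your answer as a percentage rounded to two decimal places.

Initially, labor force = 1,489.31 + 74.30 = 1,563.61 thousand, so u = 74.30/1,563.61 = 4.75%.
After the first change, employed and labor force both rise by 63.07; unemployed unchanged → E = 1,552.38, U = 74.30, labor force = 1,626.68 thousand.
After the second change, unemployed and labor force both rise by 35.57 → E = 1,552.38, U = 109.87, labor force = 1,662.25 thousand.
New unemployment rate = 109.87 / 1,662.25 = 6.61%.

New unemployment rate ≈ 6.61%.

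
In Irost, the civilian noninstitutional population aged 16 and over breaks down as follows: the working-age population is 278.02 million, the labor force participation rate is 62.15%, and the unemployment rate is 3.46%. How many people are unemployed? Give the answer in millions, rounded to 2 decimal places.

About 5.98 million are unemployed.

Labor force = 0.6215 × 278.02 = 172.79 million.
Unemployed = 0.0346 × 172.79 ≈ 5.98 million.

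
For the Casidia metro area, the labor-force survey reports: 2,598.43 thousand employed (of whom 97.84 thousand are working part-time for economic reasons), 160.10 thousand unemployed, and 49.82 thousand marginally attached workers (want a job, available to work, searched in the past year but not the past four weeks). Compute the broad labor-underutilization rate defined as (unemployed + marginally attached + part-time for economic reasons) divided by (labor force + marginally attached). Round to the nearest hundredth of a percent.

Labor force = 2,598.43 + 160.10 = 2,758.53 thousand.
Numerator = 160.10 + 49.82 + 97.84 = 307.76 thousand.
Denominator = 2,758.53 + 49.82 = 2,808.35 thousand.
Broad rate = 307.76 / 2,808.35 = 10.96%.

Broad underutilization rate ≈ 10.96%.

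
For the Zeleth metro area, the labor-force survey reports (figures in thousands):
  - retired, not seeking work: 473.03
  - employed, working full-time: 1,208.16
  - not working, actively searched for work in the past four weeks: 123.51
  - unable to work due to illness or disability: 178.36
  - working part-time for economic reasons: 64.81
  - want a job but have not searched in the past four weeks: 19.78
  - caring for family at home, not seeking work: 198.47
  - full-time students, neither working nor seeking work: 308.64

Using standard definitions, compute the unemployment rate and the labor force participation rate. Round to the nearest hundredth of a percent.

Employed = 1,208.16 + 64.81 = 1,272.97 thousand (anyone who worked, including part-time for economic reasons, counts as employed).
Unemployed = 123.51 thousand.
Labor force = 1,272.97 + 123.51 = 1,396.48 thousand.
Not in labor force = 473.03 + 178.36 + 19.78 + 198.47 + 308.64 = 1,178.28 thousand (those not working and not actively searching are outside the labor force — including those who want a job but have given up searching).
Civilian working-age population = 1,396.48 + 1,178.28 = 2,574.76 thousand.
Unemployment rate = 123.51 / 1,396.48 = 8.84%.
Labor force participation rate = 1,396.48 / 2,574.76 = 54.24%.

Unemployment rate ≈ 8.84%; labor force participation rate ≈ 54.24%.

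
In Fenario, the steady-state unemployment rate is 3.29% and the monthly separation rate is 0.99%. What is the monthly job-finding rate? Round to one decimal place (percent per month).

From u* = s/(s+f): f = s·(1−u)/u.
f = 0.99 × (1 − 0.0329) / 0.0329 = 0.9574 / 0.0329 ≈ 29.1% per month.

Job-finding rate ≈ 29.1% per month.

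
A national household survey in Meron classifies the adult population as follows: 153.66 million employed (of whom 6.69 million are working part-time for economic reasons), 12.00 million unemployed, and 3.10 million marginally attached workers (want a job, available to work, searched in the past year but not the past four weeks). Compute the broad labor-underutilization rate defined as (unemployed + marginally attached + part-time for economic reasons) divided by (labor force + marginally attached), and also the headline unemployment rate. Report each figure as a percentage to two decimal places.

Labor force = 153.66 + 12.00 = 165.66 million.
Numerator = 12.00 + 3.10 + 6.69 = 21.79 million.
Denominator = 165.66 + 3.10 = 168.76 million.
Broad rate = 21.79 / 168.76 = 12.91%.
Headline unemployment rate = 12.00 / 165.66 = 7.24%.

Broad underutilization rate ≈ 12.91%; headline unemployment rate ≈ 7.24%.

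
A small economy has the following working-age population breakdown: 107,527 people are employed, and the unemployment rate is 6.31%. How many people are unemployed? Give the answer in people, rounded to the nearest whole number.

Let U be the number unemployed. The labor force is E + U, and U/(E+U) = 0.0631.
So U = 0.0631 × 107,527 / (1 − 0.0631) = 6784.95 / 0.9369 ≈ 7,242.

About 7,242 are unemployed.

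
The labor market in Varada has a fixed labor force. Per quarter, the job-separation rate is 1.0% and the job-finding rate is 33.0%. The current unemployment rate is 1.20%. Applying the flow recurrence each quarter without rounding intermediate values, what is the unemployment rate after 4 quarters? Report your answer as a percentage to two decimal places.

Unemployment rate after four quarters ≈ 2.61%.

With a fixed labor force, u_{t+1} = u_t + s·(1−u_t) − f·u_t = u_t·(1−s−f) + s.
Here 1−s−f = 0.660 and s = 0.010.
u_1 = 0.012000 × 0.660 + 0.010 = 0.017920.
u_2 = 0.017920 × 0.660 + 0.010 = 0.021827.
u_3 = 0.021827 × 0.660 + 0.010 = 0.024406.
u_4 = 0.024406 × 0.660 + 0.010 = 0.026108.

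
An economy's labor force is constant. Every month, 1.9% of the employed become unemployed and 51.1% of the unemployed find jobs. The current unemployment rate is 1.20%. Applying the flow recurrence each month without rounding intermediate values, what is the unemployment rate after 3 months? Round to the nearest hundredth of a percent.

Unemployment rate after three months ≈ 3.34%.

With a fixed labor force, u_{t+1} = u_t + s·(1−u_t) − f·u_t = u_t·(1−s−f) + s.
Here 1−s−f = 0.470 and s = 0.019.
u_1 = 0.012000 × 0.470 + 0.019 = 0.024640.
u_2 = 0.024640 × 0.470 + 0.019 = 0.030581.
u_3 = 0.030581 × 0.470 + 0.019 = 0.033373.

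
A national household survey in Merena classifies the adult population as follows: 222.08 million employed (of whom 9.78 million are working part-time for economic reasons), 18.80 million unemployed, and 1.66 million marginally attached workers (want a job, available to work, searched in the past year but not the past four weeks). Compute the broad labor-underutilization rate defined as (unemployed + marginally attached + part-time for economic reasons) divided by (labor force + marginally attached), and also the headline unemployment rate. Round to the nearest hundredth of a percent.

Labor force = 222.08 + 18.80 = 240.88 million.
Numerator = 18.80 + 1.66 + 9.78 = 30.24 million.
Denominator = 240.88 + 1.66 = 242.54 million.
Broad rate = 30.24 / 242.54 = 12.47%.
Headline unemployment rate = 18.80 / 240.88 = 7.80%.

Broad underutilization rate ≈ 12.47%; headline unemployment rate ≈ 7.80%.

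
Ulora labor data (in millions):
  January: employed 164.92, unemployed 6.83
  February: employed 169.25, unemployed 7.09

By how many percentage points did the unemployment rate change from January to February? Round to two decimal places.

January: labor force = 164.92 + 6.83 = 171.75; u = 6.83/171.75 = 3.98%.
February: labor force = 169.25 + 7.09 = 176.34; u = 7.09/176.34 = 4.02%.
Change = 4.02% − 3.98% = +0.04 pp.

The unemployment rate changed by +0.04 percentage points.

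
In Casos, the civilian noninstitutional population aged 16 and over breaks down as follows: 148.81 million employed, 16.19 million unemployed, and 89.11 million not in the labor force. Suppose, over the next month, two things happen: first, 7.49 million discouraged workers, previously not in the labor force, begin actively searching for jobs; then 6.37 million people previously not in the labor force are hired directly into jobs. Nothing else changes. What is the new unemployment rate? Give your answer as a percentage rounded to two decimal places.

New unemployment rate ≈ 13.24%.

Initially, labor force = 148.81 + 16.19 = 165.00 million, so u = 16.19/165.00 = 9.81%.
After the first change, unemployed and labor force both rise by 7.49 → E = 148.81, U = 23.68, labor force = 172.49 million.
After the second change, employed and labor force both rise by 6.37; unemployed unchanged → E = 155.18, U = 23.68, labor force = 178.86 million.
New unemployment rate = 23.68 / 178.86 = 13.24%.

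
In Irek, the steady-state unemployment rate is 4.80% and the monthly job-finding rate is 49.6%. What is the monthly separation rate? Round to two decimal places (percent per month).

Separation rate ≈ 2.50% per month.

From u* = s/(s+f): s = u·f/(1−u).
s = 0.0480 × 49.6 / (1 − 0.0480) = 2.3808 / 0.9520 ≈ 2.50% per month.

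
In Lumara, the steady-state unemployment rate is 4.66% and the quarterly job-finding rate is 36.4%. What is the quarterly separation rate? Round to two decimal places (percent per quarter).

From u* = s/(s+f): s = u·f/(1−u).
s = 0.0466 × 36.4 / (1 − 0.0466) = 1.6962 / 0.9534 ≈ 1.78% per quarter.

Separation rate ≈ 1.78% per quarter.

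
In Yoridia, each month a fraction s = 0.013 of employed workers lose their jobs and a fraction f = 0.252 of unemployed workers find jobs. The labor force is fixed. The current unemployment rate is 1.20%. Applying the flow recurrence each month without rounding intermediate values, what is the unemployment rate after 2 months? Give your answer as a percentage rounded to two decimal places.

With a fixed labor force, u_{t+1} = u_t + s·(1−u_t) − f·u_t = u_t·(1−s−f) + s.
Here 1−s−f = 0.735 and s = 0.013.
u_1 = 0.012000 × 0.735 + 0.013 = 0.021820.
u_2 = 0.021820 × 0.735 + 0.013 = 0.029038.

Unemployment rate after two months ≈ 2.90%.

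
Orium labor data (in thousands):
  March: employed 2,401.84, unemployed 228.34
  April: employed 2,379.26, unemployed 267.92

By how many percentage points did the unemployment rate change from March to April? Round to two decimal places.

The unemployment rate changed by +1.44 percentage points.

March: labor force = 2,401.84 + 228.34 = 2,630.18; u = 228.34/2,630.18 = 8.68%.
April: labor force = 2,379.26 + 267.92 = 2,647.18; u = 267.92/2,647.18 = 10.12%.
Change = 10.12% − 8.68% = +1.44 pp.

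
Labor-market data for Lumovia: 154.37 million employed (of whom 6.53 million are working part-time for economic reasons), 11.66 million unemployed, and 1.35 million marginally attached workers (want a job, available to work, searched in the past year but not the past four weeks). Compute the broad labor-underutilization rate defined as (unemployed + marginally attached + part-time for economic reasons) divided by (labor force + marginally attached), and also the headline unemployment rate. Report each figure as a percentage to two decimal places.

Labor force = 154.37 + 11.66 = 166.03 million.
Numerator = 11.66 + 1.35 + 6.53 = 19.54 million.
Denominator = 166.03 + 1.35 = 167.38 million.
Broad rate = 19.54 / 167.38 = 11.67%.
Headline unemployment rate = 11.66 / 166.03 = 7.02%.

Broad underutilization rate ≈ 11.67%; headline unemployment rate ≈ 7.02%.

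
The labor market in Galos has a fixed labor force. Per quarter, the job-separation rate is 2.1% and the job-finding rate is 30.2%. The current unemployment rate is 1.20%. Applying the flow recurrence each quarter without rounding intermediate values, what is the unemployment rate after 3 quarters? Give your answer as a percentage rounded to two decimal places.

Unemployment rate after three quarters ≈ 4.86%.

With a fixed labor force, u_{t+1} = u_t + s·(1−u_t) − f·u_t = u_t·(1−s−f) + s.
Here 1−s−f = 0.677 and s = 0.021.
u_1 = 0.012000 × 0.677 + 0.021 = 0.029124.
u_2 = 0.029124 × 0.677 + 0.021 = 0.040717.
u_3 = 0.040717 × 0.677 + 0.021 = 0.048565.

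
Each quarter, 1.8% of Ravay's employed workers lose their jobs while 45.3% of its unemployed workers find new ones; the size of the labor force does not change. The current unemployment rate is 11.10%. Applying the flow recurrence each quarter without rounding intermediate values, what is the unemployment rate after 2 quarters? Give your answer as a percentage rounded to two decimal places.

Unemployment rate after two quarters ≈ 5.86%.

With a fixed labor force, u_{t+1} = u_t + s·(1−u_t) − f·u_t = u_t·(1−s−f) + s.
Here 1−s−f = 0.529 and s = 0.018.
u_1 = 0.111000 × 0.529 + 0.018 = 0.076719.
u_2 = 0.076719 × 0.529 + 0.018 = 0.058584.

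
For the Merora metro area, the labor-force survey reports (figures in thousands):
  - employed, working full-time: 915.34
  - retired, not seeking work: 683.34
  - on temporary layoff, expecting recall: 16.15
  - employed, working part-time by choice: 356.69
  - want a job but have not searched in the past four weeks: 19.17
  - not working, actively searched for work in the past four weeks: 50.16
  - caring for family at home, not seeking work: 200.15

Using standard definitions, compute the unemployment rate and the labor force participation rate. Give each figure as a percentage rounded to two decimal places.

Unemployment rate ≈ 4.95%; labor force participation rate ≈ 59.72%.

Employed = 915.34 + 356.69 = 1,272.03 thousand.
Unemployed = 16.15 + 50.16 = 66.31 thousand (jobless and actively searching, or on temporary layoff).
Labor force = 1,272.03 + 66.31 = 1,338.34 thousand.
Not in labor force = 683.34 + 19.17 + 200.15 = 902.66 thousand (those not working and not actively searching are outside the labor force — including those who want a job but have given up searching).
Civilian working-age population = 1,338.34 + 902.66 = 2,241.00 thousand.
Unemployment rate = 66.31 / 1,338.34 = 4.95%.
Labor force participation rate = 1,338.34 / 2,241.00 = 59.72%.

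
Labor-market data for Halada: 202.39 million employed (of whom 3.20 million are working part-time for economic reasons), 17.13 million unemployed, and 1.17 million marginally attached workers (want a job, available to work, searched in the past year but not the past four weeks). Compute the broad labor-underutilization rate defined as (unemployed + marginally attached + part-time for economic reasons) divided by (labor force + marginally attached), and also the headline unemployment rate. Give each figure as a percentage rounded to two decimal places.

Labor force = 202.39 + 17.13 = 219.52 million.
Numerator = 17.13 + 1.17 + 3.20 = 21.50 million.
Denominator = 219.52 + 1.17 = 220.69 million.
Broad rate = 21.50 / 220.69 = 9.74%.
Headline unemployment rate = 17.13 / 219.52 = 7.80%.

Broad underutilization rate ≈ 9.74%; headline unemployment rate ≈ 7.80%.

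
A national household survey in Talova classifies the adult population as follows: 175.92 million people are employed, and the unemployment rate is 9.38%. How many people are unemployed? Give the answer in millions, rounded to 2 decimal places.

About 18.21 million are unemployed.

Let U be the number unemployed. The labor force is E + U, and U/(E+U) = 0.0938.
So U = 0.0938 × 175.92 / (1 − 0.0938) = 16.5013 / 0.9062 ≈ 18.21 million.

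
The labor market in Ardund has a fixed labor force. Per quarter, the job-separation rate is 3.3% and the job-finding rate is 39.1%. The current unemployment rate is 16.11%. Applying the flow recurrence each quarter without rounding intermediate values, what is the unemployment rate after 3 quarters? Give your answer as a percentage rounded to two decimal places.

With a fixed labor force, u_{t+1} = u_t + s·(1−u_t) − f·u_t = u_t·(1−s−f) + s.
Here 1−s−f = 0.576 and s = 0.033.
u_1 = 0.161100 × 0.576 + 0.033 = 0.125794.
u_2 = 0.125794 × 0.576 + 0.033 = 0.105457.
u_3 = 0.105457 × 0.576 + 0.033 = 0.093743.

Unemployment rate after three quarters ≈ 9.37%.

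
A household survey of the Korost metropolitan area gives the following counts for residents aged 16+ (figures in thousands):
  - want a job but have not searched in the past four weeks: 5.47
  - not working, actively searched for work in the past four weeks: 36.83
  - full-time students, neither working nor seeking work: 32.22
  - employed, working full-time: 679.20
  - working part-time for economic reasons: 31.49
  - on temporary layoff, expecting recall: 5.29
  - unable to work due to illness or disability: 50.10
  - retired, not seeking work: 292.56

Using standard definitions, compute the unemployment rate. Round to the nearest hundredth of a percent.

Unemployment rate ≈ 5.60%.

Employed = 679.20 + 31.49 = 710.69 thousand (anyone who worked, including part-time for economic reasons, counts as employed).
Unemployed = 36.83 + 5.29 = 42.12 thousand (jobless and actively searching, or on temporary layoff).
Labor force = 710.69 + 42.12 = 752.81 thousand.
Unemployment rate = 42.12 / 752.81 = 5.60%.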